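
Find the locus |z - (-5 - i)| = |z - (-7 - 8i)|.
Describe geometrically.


Equal distances means the locus is the perpendicular bisector of z1 and z2.
Midpoint = ((-5+(-7))/2, (-1+(-8))/2) = (-6.0000, -4.5000)

Perpendicular bisector through (-6.0000, -4.5000)


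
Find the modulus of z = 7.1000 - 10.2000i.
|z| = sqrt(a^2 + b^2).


|z| = sqrt(7.1^2 + (-10.2)^2) = sqrt(50.41 + 104.04) = sqrt(154.45) = 12.4278

|z| = 12.4278


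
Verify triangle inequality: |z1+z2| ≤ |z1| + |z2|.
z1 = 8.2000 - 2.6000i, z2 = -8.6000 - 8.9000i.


|z1| = sqrt(8.2^2 + (-2.6)^2) = sqrt(74) = 8.6023
|z2| = sqrt((-8.6)^2 + (-8.9)^2) = sqrt(153.17) = 12.3762
z1+z2 = -0.4000 - 11.5000i
|z1+z2| = sqrt(132.41) = 11.5070
|z1|+|z2| = 8.6023 + 12.3762 = 20.9785

|z1+z2| = 11.5070 ≤ |z1|+|z2| = 20.9785 (verified)


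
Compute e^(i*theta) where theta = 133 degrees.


cos(133°) = -0.6820
sin(133°) = 0.7314

e^(i*133°) = -0.6820 + 0.7314i


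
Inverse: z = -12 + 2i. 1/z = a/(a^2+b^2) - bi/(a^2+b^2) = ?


|z|^2 = 144+4 = 148
1/z = (-12 - 2i)/148

1/z = -0.0811 - 0.0135i


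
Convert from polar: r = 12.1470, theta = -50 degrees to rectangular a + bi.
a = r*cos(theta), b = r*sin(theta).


a = 12.1470*cos(-50°) = 12.1470*0.642788 = 7.8079
b = 12.1470*sin(-50°) = 12.1470*(-0.76604) = -9.3051

7.8079 - 9.3051i


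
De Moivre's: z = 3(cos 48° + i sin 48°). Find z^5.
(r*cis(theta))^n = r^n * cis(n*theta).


r^5 = 3^5 = 243
n*theta = 5*48° = 240° = 240° (mod 360)
a = 243*cos(240°) = -121.5000
b = 243*sin(240°) = -210.4442

243 cis(240°) = -121.5000 - 210.4442i


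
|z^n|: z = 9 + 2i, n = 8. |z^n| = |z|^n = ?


|z| = sqrt(81+4) = sqrt(85) = 9.2195
|z^8| = |z|^8 = (sqrt(85))^8 = 85^4 = 52200625

|z^8| = 52200625


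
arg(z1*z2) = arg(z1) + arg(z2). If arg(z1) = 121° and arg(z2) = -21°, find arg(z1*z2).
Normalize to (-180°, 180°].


arg(z1*z2) = 121° - 21° = 100°
Normalized to (-180°, 180°]: 100°

100°


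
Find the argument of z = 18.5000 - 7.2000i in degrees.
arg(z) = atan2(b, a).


Re = 18.5, Im = -7.2
arg = atan2(-7.2, 18.5) = -21.2654 degrees

arg(z) = -21.2654 degrees


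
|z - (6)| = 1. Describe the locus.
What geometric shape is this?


|z - z0| = r is a circle with center z0 and radius r.
Center = (6, 0), radius = 1

Circle with center (6, 0) and radius 1


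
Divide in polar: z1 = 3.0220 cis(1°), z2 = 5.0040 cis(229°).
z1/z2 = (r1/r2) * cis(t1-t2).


r = 3.0220 / 5.0040 = 0.6039
theta = 1° - 229° = -228° = 132° (mod 360)

0.6039 cis(132°)


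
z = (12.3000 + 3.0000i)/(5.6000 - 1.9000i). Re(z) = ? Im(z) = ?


Multiply by conjugate: (12.3000 + 3.0000i)(5.6000 + 1.9000i) / (5.6^2 + (-1.9)^2)
Numerator real = 12.3*5.6 + 3*(-1.9) = 63.18
Numerator imag = 3*5.6 - 12.3*(-1.9) = 40.17
Denominator = 34.97
Re(z) = 63.18/34.97 = 1.8067
Im(z) = 40.17/34.97 = 1.1487

Re(z) = 1.8067, Im(z) = 1.1487


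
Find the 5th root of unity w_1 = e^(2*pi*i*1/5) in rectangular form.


Angle = 360*1/5 = 72°
a = cos(72°) = 0.3090
b = sin(72°) = 0.9511

0.3090 + 0.9511i


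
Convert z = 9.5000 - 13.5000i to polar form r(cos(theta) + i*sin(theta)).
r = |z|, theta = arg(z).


r = sqrt(90.25+182.25) = sqrt(272.5) = 16.5076
theta = atan2(-13.5, 9.5) = -54.8658 degrees

r = 16.5076, theta = -54.8658 degrees


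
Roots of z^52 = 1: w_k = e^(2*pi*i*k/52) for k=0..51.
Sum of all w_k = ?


The sum of all 52th roots of unity is 0.
Geometric series: (1 - w^52)/(1 - w) = (1-1)/(1-w) = 0 since w^52 = 1, w ≠ 1.
Alternatively: coefficient of z^51 in z^52 - 1 is 0.

0


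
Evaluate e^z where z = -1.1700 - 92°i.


e^-1.1700 = 0.3104
cos(-92°) = -0.0349
sin(-92°) = -0.9994
Real = 0.3104*(-0.0349) = -0.0108
Imag = 0.3104*(-0.9994) = -0.3102

-0.0108 - 0.3102i


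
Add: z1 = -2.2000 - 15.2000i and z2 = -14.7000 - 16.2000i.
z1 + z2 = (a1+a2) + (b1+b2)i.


Real: -2.2 - 14.7 = -16.9
Imag: -15.2 - 16.2 = -31.4

-16.9000 - 31.4000i


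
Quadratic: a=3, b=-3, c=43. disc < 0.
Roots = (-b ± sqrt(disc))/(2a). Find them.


disc = (-3)^2 - 4*3*43 = 9 - 516 = -507
sqrt(|disc|) = sqrt(507) = 22.5167
Real part = 3/(2*3) = 0.5000
Imag part = 22.5167/(2*3) = 3.7528

0.5000 ± 3.7528i


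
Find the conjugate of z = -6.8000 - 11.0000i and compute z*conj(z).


z_bar = -6.8000 + 11.0000i
z*z_bar = (-6.8)^2 + (-11)^2 = 46.24 + 121 = 167.24

z_bar = -6.8000 + 11.0000i, z*z_bar = 167.24


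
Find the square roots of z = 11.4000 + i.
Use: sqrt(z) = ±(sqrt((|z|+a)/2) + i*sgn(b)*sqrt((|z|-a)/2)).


|z| = sqrt(129.96+1) = 11.4438
sqrt((|z|+a)/2) = sqrt((11.4438+11.4)/2) = sqrt(11.4219) = 3.3796
sqrt((|z|-a)/2) = sqrt((11.4438-11.4)/2) = sqrt(0.0219) = 0.1479

±(3.3796 + 0.1479i) i.e. 3.3796 + 0.1479i and -3.3796 - 0.1479i


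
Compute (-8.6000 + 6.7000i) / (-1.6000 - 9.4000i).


Conjugate of z2 = -1.6000 + 9.4000i
Numerator: (-8.6000 + 6.7000i)(-1.6000 + 9.4000i) = -49.2200 - 91.5600i
Denominator: (-1.6)^2 + (-9.4)^2 = 90.92
Result = (-49.2200 - 91.5600i)/90.92

-0.5414 - 1.0070i


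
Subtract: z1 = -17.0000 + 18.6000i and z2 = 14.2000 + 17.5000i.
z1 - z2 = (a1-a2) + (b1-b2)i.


Real: -17 - 14.2 = -31.2
Imag: 18.6 - 17.5 = 1.1

-31.2000 + 1.1000i


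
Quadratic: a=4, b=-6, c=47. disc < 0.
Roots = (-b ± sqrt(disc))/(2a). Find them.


disc = (-6)^2 - 4*4*47 = 36 - 752 = -716
sqrt(|disc|) = sqrt(716) = 26.7582
Real part = 6/(2*4) = 0.7500
Imag part = 26.7582/(2*4) = 3.3448

0.7500 ± 3.3448i


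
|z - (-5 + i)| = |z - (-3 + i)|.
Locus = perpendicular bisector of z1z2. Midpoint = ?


Equal distances means the locus is the perpendicular bisector of z1 and z2.
Midpoint = ((-5+(-3))/2, (1+1)/2) = (-4.0000, 1.0000)

Perpendicular bisector through (-4.0000, 1.0000)


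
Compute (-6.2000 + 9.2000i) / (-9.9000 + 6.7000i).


Conjugate of z2 = -9.9000 - 6.7000i
Numerator: (-6.2000 + 9.2000i)(-9.9000 - 6.7000i) = 123.0200 - 49.5400i
Denominator: (-9.9)^2 + 6.7^2 = 142.9
Result = (123.0200 - 49.5400i)/142.9

0.8609 - 0.3467i


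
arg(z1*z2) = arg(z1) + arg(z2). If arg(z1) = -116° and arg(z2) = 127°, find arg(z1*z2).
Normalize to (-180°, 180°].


arg(z1*z2) = -116° + 127° = 11°
Normalized to (-180°, 180°]: 11°

11°


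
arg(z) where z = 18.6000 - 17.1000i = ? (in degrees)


Re = 18.6, Im = -17.1
arg = atan2(-17.1, 18.6) = -42.5940 degrees

arg(z) = -42.5940 degrees


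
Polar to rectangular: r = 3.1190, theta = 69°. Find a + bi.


a = 3.1190*cos(69°) = 3.1190*0.358368 = 1.1177
b = 3.1190*sin(69°) = 3.1190*0.93358 = 2.9118

1.1177 + 2.9118i


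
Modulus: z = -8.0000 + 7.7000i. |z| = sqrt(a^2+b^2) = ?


|z| = sqrt((-8)^2 + 7.7^2) = sqrt(64 + 59.29) = sqrt(123.29) = 11.1036

|z| = 11.1036


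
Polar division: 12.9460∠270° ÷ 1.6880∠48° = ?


r = 12.9460 / 1.6880 = 7.6694
theta = 270° - 48° = 222° = 222° (mod 360)

7.6694 cis(222°)


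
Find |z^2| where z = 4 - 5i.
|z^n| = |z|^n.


|z| = sqrt(16+25) = sqrt(41) = 6.4031
|z^2| = |z|^2 = (sqrt(41))^2 = 41

|z^2| = 41


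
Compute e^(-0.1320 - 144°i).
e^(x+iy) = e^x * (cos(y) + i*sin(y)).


e^-0.1320 = 0.87634
cos(-144°) = -0.809
sin(-144°) = -0.5878
Real = 0.87634*(-0.809) = -0.7090
Imag = 0.87634*(-0.5878) = -0.5151

-0.7090 - 0.5151i


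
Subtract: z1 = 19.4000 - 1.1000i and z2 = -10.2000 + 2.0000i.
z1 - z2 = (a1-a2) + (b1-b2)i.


Real: 19.4 + 10.2 = 29.6
Imag: -1.1 - 2 = -3.1

29.6000 - 3.1000i


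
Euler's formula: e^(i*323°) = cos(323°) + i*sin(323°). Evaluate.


cos(323°) = 0.7986
sin(323°) = -0.6018

e^(i*323°) = 0.7986 - 0.6018i


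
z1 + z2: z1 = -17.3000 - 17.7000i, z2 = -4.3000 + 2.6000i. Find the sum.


Real: -17.3 - 4.3 = -21.6
Imag: -17.7 + 2.6 = -15.1

-21.6000 - 15.1000i


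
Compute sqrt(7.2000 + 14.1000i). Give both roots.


|z| = sqrt(51.84+198.81) = 15.8319
sqrt((|z|+a)/2) = sqrt((15.8319+7.2)/2) = sqrt(11.5160) = 3.3935
sqrt((|z|-a)/2) = sqrt((15.8319-7.2)/2) = sqrt(4.3160) = 2.0775

±(3.3935 + 2.0775i) i.e. 3.3935 + 2.0775i and -3.3935 - 2.0775i


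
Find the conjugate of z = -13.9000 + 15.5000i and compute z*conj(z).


z_bar = -13.9000 - 15.5000i
z*z_bar = (-13.9)^2 + 15.5^2 = 193.21 + 240.25 = 433.46

z_bar = -13.9000 - 15.5000i, z*z_bar = 433.46


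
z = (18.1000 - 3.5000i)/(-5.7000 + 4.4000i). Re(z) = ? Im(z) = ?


Multiply by conjugate: (18.1000 - 3.5000i)(-5.7000 - 4.4000i) / ((-5.7)^2 + 4.4^2)
Numerator real = 18.1*(-5.7) - (3.5)*4.4 = -118.57
Numerator imag = -3.5*(-5.7) - 18.1*4.4 = -59.69
Denominator = 51.85
Re(z) = -118.57/51.85 = -2.2868
Im(z) = -59.69/51.85 = -1.1512

Re(z) = -2.2868, Im(z) = -1.1512


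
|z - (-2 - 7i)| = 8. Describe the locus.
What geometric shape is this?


|z - z0| = r is a circle with center z0 and radius r.
Center = (-2, -7), radius = 8

Circle with center (-2, -7) and radius 8


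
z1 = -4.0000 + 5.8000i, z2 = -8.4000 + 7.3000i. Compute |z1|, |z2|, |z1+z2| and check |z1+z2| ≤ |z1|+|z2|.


|z1| = sqrt((-4)^2 + 5.8^2) = sqrt(49.64) = 7.0456
|z2| = sqrt((-8.4)^2 + 7.3^2) = sqrt(123.85) = 11.1288
z1+z2 = -12.4000 + 13.1000i
|z1+z2| = sqrt(325.37) = 18.0380
|z1|+|z2| = 7.0456 + 11.1288 = 18.1744

|z1+z2| = 18.0380 ≤ |z1|+|z2| = 18.1744 (verified)


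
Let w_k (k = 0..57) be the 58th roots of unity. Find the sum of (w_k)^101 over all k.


The roots are w_k = w^k with w = e^(2*pi*i/58), and (w^k)^101 = (w^101)^k.
So S = 1 + u + u^2 + ... + u^(57) with u = w^101.
101 = 1*58 + 43, so 101 is not a multiple of 58: u = (w^58)^1 * w^43 = w^43 ≠ 1 (w is a primitive 58th root), while u^58 = (w^58)^101 = 1.
Geometric series: S = (1 - u^58)/(1 - u) = (1 - 1)/(1 - u) = 0

S = 0


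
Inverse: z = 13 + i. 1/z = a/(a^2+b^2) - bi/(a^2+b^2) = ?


|z|^2 = 169+1 = 170
1/z = (13 - 1i)/170

1/z = 0.0765 - 0.0059i


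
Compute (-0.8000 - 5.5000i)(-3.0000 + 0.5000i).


Real = -0.8*(-3) - (-5.5)*0.5 = 2.4 - (-2.75) = 5.15
Imag = -0.8*0.5 - (3)*(-5.5) = -0.4 + 16.5 = 16.1

5.1500 + 16.1000i


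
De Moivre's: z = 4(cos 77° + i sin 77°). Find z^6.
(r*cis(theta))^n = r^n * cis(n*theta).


r^6 = 4^6 = 4096
n*theta = 6*77° = 462° = 102° (mod 360)
a = 4096*cos(102°) = -851.6063
b = 4096*sin(102°) = 4006.4926

4096 cis(102°) = -851.6063 + 4006.4926i


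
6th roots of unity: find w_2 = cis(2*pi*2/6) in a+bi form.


Angle = 360*2/6 = 120°
a = cos(120°) = -0.5000
b = sin(120°) = 0.8660

-0.5000 + 0.8660i


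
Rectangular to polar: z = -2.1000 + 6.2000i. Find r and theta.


r = sqrt(4.41+38.44) = sqrt(42.85) = 6.5460
theta = atan2(6.2, -2.1) = 108.7117 degrees

r = 6.5460, theta = 108.7117 degrees


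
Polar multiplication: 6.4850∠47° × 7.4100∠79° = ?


r = 6.4850 * 7.4100 = 48.0539
theta = 47° + 79° = 126° = 126° (mod 360)

48.0539 cis(126°)


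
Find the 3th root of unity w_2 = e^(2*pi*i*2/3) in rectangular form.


Angle = 360*2/3 = 240°
a = cos(240°) = -0.5000
b = sin(240°) = -0.8660

-0.5000 - 0.8660i


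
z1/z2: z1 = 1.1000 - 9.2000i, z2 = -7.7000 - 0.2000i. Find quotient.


Conjugate of z2 = -7.7000 + 0.2000i
Numerator: (1.1000 - 9.2000i)(-7.7000 + 0.2000i) = -6.6300 + 71.0600i
Denominator: (-7.7)^2 + (-0.2)^2 = 59.33
Result = (-6.6300 + 71.0600i)/59.33

-0.1117 + 1.1977i


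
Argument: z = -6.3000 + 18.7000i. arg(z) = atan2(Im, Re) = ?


Re = -6.3, Im = 18.7
arg = atan2(18.7, -6.3) = 108.6186 degrees

arg(z) = 108.6186 degrees


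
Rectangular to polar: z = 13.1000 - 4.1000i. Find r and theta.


r = sqrt(171.61+16.81) = sqrt(188.42) = 13.7266
theta = atan2(-4.1, 13.1) = -17.3789 degrees

r = 13.7266, theta = -17.3789 degrees


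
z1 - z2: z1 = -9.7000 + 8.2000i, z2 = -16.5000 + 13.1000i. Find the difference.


Real: -9.7 + 16.5 = 6.8
Imag: 8.2 - 13.1 = -4.9

6.8000 - 4.9000i


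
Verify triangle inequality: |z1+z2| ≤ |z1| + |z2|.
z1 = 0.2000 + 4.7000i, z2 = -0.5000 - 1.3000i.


|z1| = sqrt(0.2^2 + 4.7^2) = sqrt(22.13) = 4.7043
|z2| = sqrt((-0.5)^2 + (-1.3)^2) = sqrt(1.94) = 1.3928
z1+z2 = -0.3000 + 3.4000i
|z1+z2| = sqrt(11.65) = 3.4132
|z1|+|z2| = 4.7043 + 1.3928 = 6.0971

|z1+z2| = 3.4132 ≤ |z1|+|z2| = 6.0971 (verified)


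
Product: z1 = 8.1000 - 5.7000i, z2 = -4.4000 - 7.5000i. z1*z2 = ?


Real = 8.1*(-4.4) - (-5.7)*(-7.5) = -35.64 - 42.75 = -78.39
Imag = 8.1*(-7.5) - (4.4)*(-5.7) = -60.75 + 25.08 = -35.67

-78.3900 - 35.6700i


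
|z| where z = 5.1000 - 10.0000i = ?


|z| = sqrt(5.1^2 + (-10)^2) = sqrt(26.01 + 100) = sqrt(126.01) = 11.2254

|z| = 11.2254


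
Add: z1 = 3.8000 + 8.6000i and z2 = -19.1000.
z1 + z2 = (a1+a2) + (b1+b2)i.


Real: 3.8 - 19.1 = -15.3
Imag: 8.6 + 0 = 8.6

-15.3000 + 8.6000i


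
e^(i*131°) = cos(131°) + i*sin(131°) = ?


cos(131°) = -0.6561
sin(131°) = 0.7547

e^(i*131°) = -0.6561 + 0.7547i


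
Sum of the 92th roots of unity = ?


The sum of all 92th roots of unity is 0.
Geometric series: (1 - w^92)/(1 - w) = (1-1)/(1-w) = 0 since w^92 = 1, w ≠ 1.
Alternatively: coefficient of z^91 in z^92 - 1 is 0.

0


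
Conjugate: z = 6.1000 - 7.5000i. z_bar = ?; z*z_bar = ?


z_bar = 6.1000 + 7.5000i
z*z_bar = 6.1^2 + (-7.5)^2 = 37.21 + 56.25 = 93.46

z_bar = 6.1000 + 7.5000i, z*z_bar = 93.46


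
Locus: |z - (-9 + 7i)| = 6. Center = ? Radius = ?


|z - z0| = r is a circle with center z0 and radius r.
Center = (-9, 7), radius = 6

Circle with center (-9, 7) and radius 6


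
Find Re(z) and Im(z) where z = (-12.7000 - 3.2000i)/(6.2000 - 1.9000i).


Multiply by conjugate: (-12.7000 - 3.2000i)(6.2000 + 1.9000i) / (6.2^2 + (-1.9)^2)
Numerator real = -12.7*6.2 - (3.2)*(-1.9) = -72.66
Numerator imag = -3.2*6.2 - (-12.7)*(-1.9) = -43.97
Denominator = 42.05
Re(z) = -72.66/42.05 = -1.7279
Im(z) = -43.97/42.05 = -1.0457

Re(z) = -1.7279, Im(z) = -1.0457


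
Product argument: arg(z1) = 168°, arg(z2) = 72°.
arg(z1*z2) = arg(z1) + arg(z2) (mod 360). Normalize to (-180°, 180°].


arg(z1*z2) = 168° + 72° = 240°
Normalized to (-180°, 180°]: -120°

-120°


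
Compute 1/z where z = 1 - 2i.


|z|^2 = 1+4 = 5
1/z = (1 + 2i)/5

1/z = 0.2000 + 0.4000i


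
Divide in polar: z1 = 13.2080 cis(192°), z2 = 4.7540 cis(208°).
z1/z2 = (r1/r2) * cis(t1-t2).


r = 13.2080 / 4.7540 = 2.7783
theta = 192° - 208° = -16° = 344° (mod 360)

2.7783 cis(344°)


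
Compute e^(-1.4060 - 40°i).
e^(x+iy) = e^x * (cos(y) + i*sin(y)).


e^-1.4060 = 0.2451
cos(-40°) = 0.76604
sin(-40°) = -0.6428
Real = 0.2451*0.76604 = 0.1878
Imag = 0.2451*(-0.6428) = -0.1576

0.1878 - 0.1576i


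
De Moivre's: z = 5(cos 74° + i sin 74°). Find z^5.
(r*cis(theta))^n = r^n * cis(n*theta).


r^5 = 5^5 = 3125
n*theta = 5*74° = 370° = 10° (mod 360)
a = 3125*cos(10°) = 3077.5242
b = 3125*sin(10°) = 542.6506

3125 cis(10°) = 3077.5242 + 542.6506i


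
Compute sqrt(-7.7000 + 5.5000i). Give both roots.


|z| = sqrt(59.29+30.25) = 9.4626
sqrt((|z|+a)/2) = sqrt((9.4626+(-7.7))/2) = sqrt(0.8813) = 0.9388
sqrt((|z|-a)/2) = sqrt((9.4626-(-7.7))/2) = sqrt(8.5813) = 2.9294

±(0.9388 + 2.9294i) i.e. 0.9388 + 2.9294i and -0.9388 - 2.9294i


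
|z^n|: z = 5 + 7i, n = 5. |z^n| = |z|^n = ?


|z| = sqrt(25+49) = sqrt(74) = 8.6023
|z^5| = |z|^5 = (sqrt(74))^5 = 74^2 * sqrt(74) = 5476*sqrt(74)

|z^5| = 5476*sqrt(74) ≈ 47106.3332


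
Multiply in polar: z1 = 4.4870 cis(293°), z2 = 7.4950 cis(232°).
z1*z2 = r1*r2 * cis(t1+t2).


r = 4.4870 * 7.4950 = 33.6301
theta = 293° + 232° = 525° = 165° (mod 360)

33.6301 cis(165°)


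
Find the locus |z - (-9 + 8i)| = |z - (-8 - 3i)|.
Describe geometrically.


Equal distances means the locus is the perpendicular bisector of z1 and z2.
Midpoint = ((-9+(-8))/2, (8+(-3))/2) = (-8.5000, 2.5000)

Perpendicular bisector through (-8.5000, 2.5000)


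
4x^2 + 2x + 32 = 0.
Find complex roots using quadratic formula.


disc = 2^2 - 4*4*32 = 4 - 512 = -508
sqrt(|disc|) = sqrt(508) = 22.5389
Real part = -2/(2*4) = -0.2500
Imag part = 22.5389/(2*4) = 2.8174

-0.2500 ± 2.8174i


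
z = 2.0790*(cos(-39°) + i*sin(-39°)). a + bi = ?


a = 2.0790*cos(-39°) = 2.0790*0.77715 = 1.6157
b = 2.0790*sin(-39°) = 2.0790*(-0.62932) = -1.3084

1.6157 - 1.3084i


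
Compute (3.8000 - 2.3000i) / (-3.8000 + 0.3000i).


Conjugate of z2 = -3.8000 - 0.3000i
Numerator: (3.8000 - 2.3000i)(-3.8000 - 0.3000i) = -15.1300 + 7.6000i
Denominator: (-3.8)^2 + 0.3^2 = 14.53
Result = (-15.1300 + 7.6000i)/14.53

-1.0413 + 0.5231i


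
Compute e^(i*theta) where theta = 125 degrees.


cos(125°) = -0.5736
sin(125°) = 0.8192

e^(i*125°) = -0.5736 + 0.8192i


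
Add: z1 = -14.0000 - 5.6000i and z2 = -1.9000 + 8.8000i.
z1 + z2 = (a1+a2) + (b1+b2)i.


Real: -14 - 1.9 = -15.9
Imag: -5.6 + 8.8 = 3.2

-15.9000 + 3.2000i


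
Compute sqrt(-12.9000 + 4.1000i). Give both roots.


|z| = sqrt(166.41+16.81) = 13.5359
sqrt((|z|+a)/2) = sqrt((13.5359+(-12.9))/2) = sqrt(0.3179) = 0.5639
sqrt((|z|-a)/2) = sqrt((13.5359-(-12.9))/2) = sqrt(13.2179) = 3.6356

±(0.5639 + 3.6356i) i.e. 0.5639 + 3.6356i and -0.5639 - 3.6356i


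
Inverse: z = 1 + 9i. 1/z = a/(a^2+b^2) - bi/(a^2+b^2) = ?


|z|^2 = 1+81 = 82
1/z = (1 - 9i)/82

1/z = 0.0122 - 0.1098i


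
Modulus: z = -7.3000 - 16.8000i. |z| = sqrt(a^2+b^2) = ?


|z| = sqrt((-7.3)^2 + (-16.8)^2) = sqrt(53.29 + 282.24) = sqrt(335.53) = 18.3175

|z| = 18.3175


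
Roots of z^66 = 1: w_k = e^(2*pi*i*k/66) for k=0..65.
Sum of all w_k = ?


The sum of all 66th roots of unity is 0.
Geometric series: (1 - w^66)/(1 - w) = (1-1)/(1-w) = 0 since w^66 = 1, w ≠ 1.
Alternatively: coefficient of z^65 in z^66 - 1 is 0.

0


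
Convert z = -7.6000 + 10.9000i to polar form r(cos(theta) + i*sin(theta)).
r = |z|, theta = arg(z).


r = sqrt(57.76+118.81) = sqrt(176.57) = 13.2880
theta = atan2(10.9, -7.6) = 124.8860 degrees

r = 13.2880, theta = 124.8860 degrees


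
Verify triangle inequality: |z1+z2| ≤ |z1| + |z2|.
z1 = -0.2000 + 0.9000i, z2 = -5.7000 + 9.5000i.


|z1| = sqrt((-0.2)^2 + 0.9^2) = sqrt(0.85) = 0.9220
|z2| = sqrt((-5.7)^2 + 9.5^2) = sqrt(122.74) = 11.0788
z1+z2 = -5.9000 + 10.4000i
|z1+z2| = sqrt(142.97) = 11.9570
|z1|+|z2| = 0.9220 + 11.0788 = 12.0008

|z1+z2| = 11.9570 ≤ |z1|+|z2| = 12.0008 (verified)


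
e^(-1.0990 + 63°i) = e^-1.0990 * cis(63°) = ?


e^-1.0990 = 0.3332
cos(63°) = 0.454
sin(63°) = 0.891
Real = 0.3332*0.454 = 0.1513
Imag = 0.3332*0.891 = 0.2969

0.1513 + 0.2969i


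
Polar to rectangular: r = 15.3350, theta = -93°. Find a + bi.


a = 15.3350*cos(-93°) = 15.3350*(-0.05234) = -0.8026
b = 15.3350*sin(-93°) = 15.3350*(-0.99863) = -15.3140

-0.8026 - 15.3140i


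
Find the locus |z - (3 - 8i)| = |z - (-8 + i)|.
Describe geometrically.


Equal distances means the locus is the perpendicular bisector of z1 and z2.
Midpoint = ((3+(-8))/2, (-8+1)/2) = (-2.5000, -3.5000)

Perpendicular bisector through (-2.5000, -3.5000)


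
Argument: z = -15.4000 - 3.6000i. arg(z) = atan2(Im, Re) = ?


Re = -15.4, Im = -3.6
arg = atan2(-3.6, -15.4) = -166.8425 degrees

arg(z) = -166.8425 degrees


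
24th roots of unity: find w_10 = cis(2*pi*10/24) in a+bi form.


Angle = 360*10/24 = 150°
a = cos(150°) = -0.8660
b = sin(150°) = 0.5000

-0.8660 + 0.5000i


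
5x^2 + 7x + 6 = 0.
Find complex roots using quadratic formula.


disc = 7^2 - 4*5*6 = 49 - 120 = -71
sqrt(|disc|) = sqrt(71) = 8.4261
Real part = -7/(2*5) = -0.7000
Imag part = 8.4261/(2*5) = 0.8426

-0.7000 ± 0.8426i


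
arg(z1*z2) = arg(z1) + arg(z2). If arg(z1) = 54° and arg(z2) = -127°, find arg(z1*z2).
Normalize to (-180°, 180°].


arg(z1*z2) = 54° - 127° = -73°
Normalized to (-180°, 180°]: -73°

-73°


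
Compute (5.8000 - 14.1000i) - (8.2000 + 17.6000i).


Real: 5.8 - 8.2 = -2.4
Imag: -14.1 - 17.6 = -31.7

-2.4000 - 31.7000i


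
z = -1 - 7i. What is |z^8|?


|z| = sqrt(1+49) = sqrt(50) = 7.0711
|z^8| = |z|^8 = (sqrt(50))^8 = 50^4 = 6250000

|z^8| = 6250000


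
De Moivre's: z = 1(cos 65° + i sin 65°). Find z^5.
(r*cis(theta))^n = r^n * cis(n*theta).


r^5 = 1^5 = 1
n*theta = 5*65° = 325° = 325° (mod 360)
a = 1*cos(325°) = 0.8192
b = 1*sin(325°) = -0.5736

1 cis(325°) = 0.8192 - 0.5736i


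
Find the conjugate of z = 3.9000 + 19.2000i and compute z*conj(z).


z_bar = 3.9000 - 19.2000i
z*z_bar = 3.9^2 + 19.2^2 = 15.21 + 368.64 = 383.85

z_bar = 3.9000 - 19.2000i, z*z_bar = 383.85


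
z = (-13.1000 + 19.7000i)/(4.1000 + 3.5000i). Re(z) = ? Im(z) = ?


Multiply by conjugate: (-13.1000 + 19.7000i)(4.1000 - 3.5000i) / (4.1^2 + 3.5^2)
Numerator real = -13.1*4.1 + 19.7*3.5 = 15.24
Numerator imag = 19.7*4.1 - (-13.1)*3.5 = 126.62
Denominator = 29.06
Re(z) = 15.24/29.06 = 0.5244
Im(z) = 126.62/29.06 = 4.3572

Re(z) = 0.5244, Im(z) = 4.3572


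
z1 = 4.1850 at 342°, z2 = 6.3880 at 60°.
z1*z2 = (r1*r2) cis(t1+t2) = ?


r = 4.1850 * 6.3880 = 26.7338
theta = 342° + 60° = 402° = 42° (mod 360)

26.7338 cis(42°)


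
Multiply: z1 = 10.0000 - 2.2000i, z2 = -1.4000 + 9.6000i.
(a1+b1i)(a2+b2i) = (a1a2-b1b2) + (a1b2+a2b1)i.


Real = 10*(-1.4) - (-2.2)*9.6 = -14 - (-21.12) = 7.12
Imag = 10*9.6 - (1.4)*(-2.2) = 96 + 3.08 = 99.08

7.1200 + 99.0800i


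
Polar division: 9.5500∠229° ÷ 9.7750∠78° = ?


r = 9.5500 / 9.7750 = 0.9770
theta = 229° - 78° = 151° = 151° (mod 360)

0.9770 cis(151°)


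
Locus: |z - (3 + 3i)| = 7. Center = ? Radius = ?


|z - z0| = r is a circle with center z0 and radius r.
Center = (3, 3), radius = 7

Circle with center (3, 3) and radius 7


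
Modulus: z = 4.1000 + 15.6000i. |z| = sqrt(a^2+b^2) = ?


|z| = sqrt(4.1^2 + 15.6^2) = sqrt(16.81 + 243.36) = sqrt(260.17) = 16.1298

|z| = 16.1298


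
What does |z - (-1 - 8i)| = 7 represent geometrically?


|z - z0| = r is a circle with center z0 and radius r.
Center = (-1, -8), radius = 7

Circle with center (-1, -8) and radius 7


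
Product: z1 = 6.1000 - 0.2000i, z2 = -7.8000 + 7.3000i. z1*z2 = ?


Real = 6.1*(-7.8) - (-0.2)*7.3 = -47.58 - (-1.46) = -46.12
Imag = 6.1*7.3 - (7.8)*(-0.2) = 44.53 + 1.56 = 46.09

-46.1200 + 46.0900i


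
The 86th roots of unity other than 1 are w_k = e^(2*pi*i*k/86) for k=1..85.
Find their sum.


With w = e^(2*pi*i/86), all 86 of the 86th roots of unity w^0 = 1, w, ..., w^(85) sum to 0: 1 + w + ... + w^(85) = (1 - w^86)/(1 - w) = 0 since w^86 = 1, w ≠ 1.
Removing the root 1: w + w^2 + ... + w^(85) = 0 - 1 = -1

Sum = -1


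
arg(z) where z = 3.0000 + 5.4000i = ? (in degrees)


Re = 3, Im = 5.4
arg = atan2(5.4, 3) = 60.9454 degrees

arg(z) = 60.9454 degrees


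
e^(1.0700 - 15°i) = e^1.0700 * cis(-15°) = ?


e^1.0700 = 2.9154
cos(-15°) = 0.9659
sin(-15°) = -0.25882
Real = 2.9154*0.9659 = 2.8160
Imag = 2.9154*(-0.25882) = -0.7546

2.8160 - 0.7546i


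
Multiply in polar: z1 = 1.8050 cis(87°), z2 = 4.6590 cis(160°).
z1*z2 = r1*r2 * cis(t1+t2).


r = 1.8050 * 4.6590 = 8.4095
theta = 87° + 160° = 247° = 247° (mod 360)

8.4095 cis(247°)


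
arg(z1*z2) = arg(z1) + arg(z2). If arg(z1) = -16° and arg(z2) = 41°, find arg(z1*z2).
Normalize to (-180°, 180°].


arg(z1*z2) = -16° + 41° = 25°
Normalized to (-180°, 180°]: 25°

25°


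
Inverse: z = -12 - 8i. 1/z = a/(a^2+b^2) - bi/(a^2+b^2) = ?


|z|^2 = 144+64 = 208
1/z = (-12 + 8i)/208

1/z = -0.0577 + 0.0385i


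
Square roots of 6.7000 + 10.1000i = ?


|z| = sqrt(44.89+102.01) = 12.1202
sqrt((|z|+a)/2) = sqrt((12.1202+6.7)/2) = sqrt(9.4101) = 3.0676
sqrt((|z|-a)/2) = sqrt((12.1202-6.7)/2) = sqrt(2.7101) = 1.6462

±(3.0676 + 1.6462i) i.e. 3.0676 + 1.6462i and -3.0676 - 1.6462i


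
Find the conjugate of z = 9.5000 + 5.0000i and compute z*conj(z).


z_bar = 9.5000 - 5.0000i
z*z_bar = 9.5^2 + 5^2 = 90.25 + 25 = 115.25

z_bar = 9.5000 - 5.0000i, z*z_bar = 115.25


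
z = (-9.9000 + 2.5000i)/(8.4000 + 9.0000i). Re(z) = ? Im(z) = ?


Multiply by conjugate: (-9.9000 + 2.5000i)(8.4000 - 9.0000i) / (8.4^2 + 9^2)
Numerator real = -9.9*8.4 + 2.5*9 = -60.66
Numerator imag = 2.5*8.4 - (-9.9)*9 = 110.1
Denominator = 151.56
Re(z) = -60.66/151.56 = -0.4002
Im(z) = 110.1/151.56 = 0.7264

Re(z) = -0.4002, Im(z) = 0.7264


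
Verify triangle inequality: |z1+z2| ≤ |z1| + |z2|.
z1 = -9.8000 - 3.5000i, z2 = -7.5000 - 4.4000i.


|z1| = sqrt((-9.8)^2 + (-3.5)^2) = sqrt(108.29) = 10.4062
|z2| = sqrt((-7.5)^2 + (-4.4)^2) = sqrt(75.61) = 8.6954
z1+z2 = -17.3000 - 7.9000i
|z1+z2| = sqrt(361.7) = 19.0184
|z1|+|z2| = 10.4062 + 8.6954 = 19.1016

|z1+z2| = 19.0184 ≤ |z1|+|z2| = 19.1016 (verified)


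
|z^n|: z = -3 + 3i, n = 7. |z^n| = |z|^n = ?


|z| = sqrt(9+9) = sqrt(18) = 4.2426
|z^7| = |z|^7 = (sqrt(18))^7 = 18^3 * sqrt(18) = 5832*sqrt(18)

|z^7| = 5832*sqrt(18) ≈ 24743.0805


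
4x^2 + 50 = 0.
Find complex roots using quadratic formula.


disc = 0^2 - 4*4*50 = 0 - 800 = -800
sqrt(|disc|) = sqrt(800) = 28.2843
Real part = 0/(2*4) = 0
Imag part = 28.2843/(2*4) = 3.5355

0 ± 3.5355i


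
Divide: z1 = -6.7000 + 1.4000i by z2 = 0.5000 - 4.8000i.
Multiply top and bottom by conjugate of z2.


Conjugate of z2 = 0.5000 + 4.8000i
Numerator: (-6.7000 + 1.4000i)(0.5000 + 4.8000i) = -10.0700 - 31.4600i
Denominator: 0.5^2 + (-4.8)^2 = 23.29
Result = (-10.0700 - 31.4600i)/23.29

-0.4324 - 1.3508i


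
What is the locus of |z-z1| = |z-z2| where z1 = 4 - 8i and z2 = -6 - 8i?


Equal distances means the locus is the perpendicular bisector of z1 and z2.
Midpoint = ((4+(-6))/2, (-8+(-8))/2) = (-1.0000, -8.0000)

Perpendicular bisector through (-1.0000, -8.0000)


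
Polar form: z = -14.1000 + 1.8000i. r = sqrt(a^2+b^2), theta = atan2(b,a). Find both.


r = sqrt(198.81+3.24) = sqrt(202.05) = 14.2144
theta = atan2(1.8, -14.1) = 172.7250 degrees

r = 14.2144, theta = 172.7250 degrees


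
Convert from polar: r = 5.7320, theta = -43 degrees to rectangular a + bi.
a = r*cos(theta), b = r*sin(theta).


a = 5.7320*cos(-43°) = 5.7320*0.73135 = 4.1921
b = 5.7320*sin(-43°) = 5.7320*(-0.682) = -3.9092

4.1921 - 3.9092i


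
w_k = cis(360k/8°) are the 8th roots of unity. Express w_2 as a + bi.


Angle = 360*2/8 = 90°
a = cos(90°) = 0
b = sin(90°) = 1.0000

0 + 1.0000i


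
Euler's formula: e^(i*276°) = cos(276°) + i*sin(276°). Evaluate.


cos(276°) = 0.1045
sin(276°) = -0.9945

e^(i*276°) = 0.1045 - 0.9945i


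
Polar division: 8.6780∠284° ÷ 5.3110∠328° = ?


r = 8.6780 / 5.3110 = 1.6340
theta = 284° - 328° = -44° = 316° (mod 360)

1.6340 cis(316°)


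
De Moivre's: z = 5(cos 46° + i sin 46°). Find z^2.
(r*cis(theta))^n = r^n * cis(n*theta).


r^2 = 5^2 = 25
n*theta = 2*46° = 92° = 92° (mod 360)
a = 25*cos(92°) = -0.8725
b = 25*sin(92°) = 24.9848

25 cis(92°) = -0.8725 + 24.9848i


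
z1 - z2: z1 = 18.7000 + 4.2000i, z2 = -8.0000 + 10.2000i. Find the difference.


Real: 18.7 + 8 = 26.7
Imag: 4.2 - 10.2 = -6

26.7000 - 6.0000i


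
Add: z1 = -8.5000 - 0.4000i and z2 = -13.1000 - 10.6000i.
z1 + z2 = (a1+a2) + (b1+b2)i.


Real: -8.5 - 13.1 = -21.6
Imag: -0.4 - 10.6 = -11

-21.6000 - 11.0000i


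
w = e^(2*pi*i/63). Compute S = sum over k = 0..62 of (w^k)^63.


The roots are w_k = w^k with w = e^(2*pi*i/63), and (w^k)^63 = (w^63)^k.
So S = 1 + u + u^2 + ... + u^(62) with u = w^63.
63 = 1*63 + 0, so 63 is a multiple of 63 and u = (w^63)^1 = 1.
Every one of the 63 terms equals 1: S = 63

S = 63


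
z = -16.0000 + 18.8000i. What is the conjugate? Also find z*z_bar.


z_bar = -16.0000 - 18.8000i
z*z_bar = (-16)^2 + 18.8^2 = 256 + 353.44 = 609.44

z_bar = -16.0000 - 18.8000i, z*z_bar = 609.44


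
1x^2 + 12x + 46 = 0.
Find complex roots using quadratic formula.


disc = 12^2 - 4*1*46 = 144 - 184 = -40
sqrt(|disc|) = sqrt(40) = 6.3246
Real part = -12/(2*1) = -6.0000
Imag part = 6.3246/(2*1) = 3.1623

-6.0000 ± 3.1623i


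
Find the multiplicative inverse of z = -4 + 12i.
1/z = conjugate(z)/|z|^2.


|z|^2 = 16+144 = 160
1/z = (-4 - 12i)/160

1/z = -0.0250 - 0.0750i


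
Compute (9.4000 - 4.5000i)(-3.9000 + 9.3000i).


Real = 9.4*(-3.9) - (-4.5)*9.3 = -36.66 - (-41.85) = 5.19
Imag = 9.4*9.3 - (3.9)*(-4.5) = 87.42 + 17.55 = 104.97

5.1900 + 104.9700i


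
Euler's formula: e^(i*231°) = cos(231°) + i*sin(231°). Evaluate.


cos(231°) = -0.6293
sin(231°) = -0.7771

e^(i*231°) = -0.6293 - 0.7771i


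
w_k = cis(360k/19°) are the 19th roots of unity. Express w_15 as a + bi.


Angle = 360*15/19 = 284.2105°
a = cos(284.2105°) = 0.2455
b = sin(284.2105°) = -0.9694

0.2455 - 0.9694i


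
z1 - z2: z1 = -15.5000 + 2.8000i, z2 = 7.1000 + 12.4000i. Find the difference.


Real: -15.5 - 7.1 = -22.6
Imag: 2.8 - 12.4 = -9.6

-22.6000 - 9.6000i


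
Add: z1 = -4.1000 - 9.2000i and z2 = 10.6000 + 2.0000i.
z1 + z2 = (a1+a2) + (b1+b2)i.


Real: -4.1 + 10.6 = 6.5
Imag: -9.2 + 2 = -7.2

6.5000 - 7.2000i


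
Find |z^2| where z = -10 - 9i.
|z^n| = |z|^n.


|z| = sqrt(100+81) = sqrt(181) = 13.4536
|z^2| = |z|^2 = (sqrt(181))^2 = 181

|z^2| = 181


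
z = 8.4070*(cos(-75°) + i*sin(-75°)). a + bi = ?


a = 8.4070*cos(-75°) = 8.4070*0.25882 = 2.1759
b = 8.4070*sin(-75°) = 8.4070*(-0.965926) = -8.1205

2.1759 - 8.1205i


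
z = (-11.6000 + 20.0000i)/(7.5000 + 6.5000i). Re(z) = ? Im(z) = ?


Multiply by conjugate: (-11.6000 + 20.0000i)(7.5000 - 6.5000i) / (7.5^2 + 6.5^2)
Numerator real = -11.6*7.5 + 20*6.5 = 43
Numerator imag = 20*7.5 - (-11.6)*6.5 = 225.4
Denominator = 98.5
Re(z) = 43/98.5 = 0.4365
Im(z) = 225.4/98.5 = 2.2883

Re(z) = 0.4365, Im(z) = 2.2883


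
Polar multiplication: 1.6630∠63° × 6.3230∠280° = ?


r = 1.6630 * 6.3230 = 10.5151
theta = 63° + 280° = 343° = 343° (mod 360)

10.5151 cis(343°)


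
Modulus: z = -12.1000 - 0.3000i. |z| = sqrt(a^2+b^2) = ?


|z| = sqrt((-12.1)^2 + (-0.3)^2) = sqrt(146.41 + 0.09) = sqrt(146.5) = 12.1037

|z| = 12.1037


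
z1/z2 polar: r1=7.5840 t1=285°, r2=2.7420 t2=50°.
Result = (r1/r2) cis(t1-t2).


r = 7.5840 / 2.7420 = 2.7659
theta = 285° - 50° = 235° = 235° (mod 360)

2.7659 cis(235°)


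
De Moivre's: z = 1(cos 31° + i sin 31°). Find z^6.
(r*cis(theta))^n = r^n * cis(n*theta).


r^6 = 1^6 = 1
n*theta = 6*31° = 186° = 186° (mod 360)
a = 1*cos(186°) = -0.9945
b = 1*sin(186°) = -0.1045

1 cis(186°) = -0.9945 - 0.1045i


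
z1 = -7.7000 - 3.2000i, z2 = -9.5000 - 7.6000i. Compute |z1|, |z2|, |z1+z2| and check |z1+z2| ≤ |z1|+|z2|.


|z1| = sqrt((-7.7)^2 + (-3.2)^2) = sqrt(69.53) = 8.3385
|z2| = sqrt((-9.5)^2 + (-7.6)^2) = sqrt(148.01) = 12.1659
z1+z2 = -17.2000 - 10.8000i
|z1+z2| = sqrt(412.48) = 20.3096
|z1|+|z2| = 8.3385 + 12.1659 = 20.5044

|z1+z2| = 20.3096 ≤ |z1|+|z2| = 20.5044 (verified)


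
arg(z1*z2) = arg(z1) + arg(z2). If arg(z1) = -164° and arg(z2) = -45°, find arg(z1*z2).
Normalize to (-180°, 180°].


arg(z1*z2) = -164° - 45° = -209°
Normalized to (-180°, 180°]: 151°

151°


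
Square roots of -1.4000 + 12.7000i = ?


|z| = sqrt(1.96+161.29) = 12.7769
sqrt((|z|+a)/2) = sqrt((12.7769+(-1.4))/2) = sqrt(5.6885) = 2.3851
sqrt((|z|-a)/2) = sqrt((12.7769-(-1.4))/2) = sqrt(7.0885) = 2.6624

±(2.3851 + 2.6624i) i.e. 2.3851 + 2.6624i and -2.3851 - 2.6624i


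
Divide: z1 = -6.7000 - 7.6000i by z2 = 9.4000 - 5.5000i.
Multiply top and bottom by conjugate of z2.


Conjugate of z2 = 9.4000 + 5.5000i
Numerator: (-6.7000 - 7.6000i)(9.4000 + 5.5000i) = -21.1800 - 108.2900i
Denominator: 9.4^2 + (-5.5)^2 = 118.61
Result = (-21.1800 - 108.2900i)/118.61

-0.1786 - 0.9130i


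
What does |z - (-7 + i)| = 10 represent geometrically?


|z - z0| = r is a circle with center z0 and radius r.
Center = (-7, 1), radius = 10

Circle with center (-7, 1) and radius 10


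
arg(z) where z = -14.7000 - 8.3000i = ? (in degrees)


Re = -14.7, Im = -8.3
arg = atan2(-8.3, -14.7) = -150.5498 degrees

arg(z) = -150.5498 degrees


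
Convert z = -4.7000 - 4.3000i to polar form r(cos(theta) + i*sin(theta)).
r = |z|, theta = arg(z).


r = sqrt(22.09+18.49) = sqrt(40.58) = 6.3702
theta = atan2(-4.3, -4.7) = -137.5448 degrees

r = 6.3702, theta = -137.5448 degrees


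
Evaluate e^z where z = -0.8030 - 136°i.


e^-0.8030 = 0.4480
cos(-136°) = -0.71934
sin(-136°) = -0.6947
Real = 0.4480*(-0.71934) = -0.3223
Imag = 0.4480*(-0.6947) = -0.3112

-0.3223 - 0.3112i


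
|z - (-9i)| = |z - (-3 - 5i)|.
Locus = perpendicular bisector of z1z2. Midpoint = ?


Equal distances means the locus is the perpendicular bisector of z1 and z2.
Midpoint = ((0+(-3))/2, (-9+(-5))/2) = (-1.5000, -7.0000)

Perpendicular bisector through (-1.5000, -7.0000)


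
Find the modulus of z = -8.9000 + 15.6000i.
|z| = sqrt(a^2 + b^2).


|z| = sqrt((-8.9)^2 + 15.6^2) = sqrt(79.21 + 243.36) = sqrt(322.57) = 17.9602

|z| = 17.9602


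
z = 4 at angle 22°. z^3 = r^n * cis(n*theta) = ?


r^3 = 4^3 = 64
n*theta = 3*22° = 66° = 66° (mod 360)
a = 64*cos(66°) = 26.0311
b = 64*sin(66°) = 58.4669

64 cis(66°) = 26.0311 + 58.4669i


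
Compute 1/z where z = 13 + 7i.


|z|^2 = 169+49 = 218
1/z = (13 - 7i)/218

1/z = 0.0596 - 0.0321i


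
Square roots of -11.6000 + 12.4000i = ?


|z| = sqrt(134.56+153.76) = 16.9800
sqrt((|z|+a)/2) = sqrt((16.9800+(-11.6))/2) = sqrt(2.6900) = 1.6401
sqrt((|z|-a)/2) = sqrt((16.9800-(-11.6))/2) = sqrt(14.2900) = 3.7802

±(1.6401 + 3.7802i) i.e. 1.6401 + 3.7802i and -1.6401 - 3.7802i


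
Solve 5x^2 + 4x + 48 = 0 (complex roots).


disc = 4^2 - 4*5*48 = 16 - 960 = -944
sqrt(|disc|) = sqrt(944) = 30.7246
Real part = -4/(2*5) = -0.4000
Imag part = 30.7246/(2*5) = 3.0725

-0.4000 ± 3.0725i


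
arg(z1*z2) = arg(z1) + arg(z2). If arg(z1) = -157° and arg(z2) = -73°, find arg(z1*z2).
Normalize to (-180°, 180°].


arg(z1*z2) = -157° - 73° = -230°
Normalized to (-180°, 180°]: 130°

130°


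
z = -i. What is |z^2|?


|z| = sqrt(0+1) = sqrt(1) = 1
|z^2| = |z|^2 = 1^2 = 1

|z^2| = 1


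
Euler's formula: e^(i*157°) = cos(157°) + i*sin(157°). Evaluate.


cos(157°) = -0.9205
sin(157°) = 0.3907

e^(i*157°) = -0.9205 + 0.3907i


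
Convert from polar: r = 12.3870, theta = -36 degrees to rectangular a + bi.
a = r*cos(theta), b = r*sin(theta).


a = 12.3870*cos(-36°) = 12.3870*0.80902 = 10.0213
b = 12.3870*sin(-36°) = 12.3870*(-0.587785) = -7.2809

10.0213 - 7.2809i


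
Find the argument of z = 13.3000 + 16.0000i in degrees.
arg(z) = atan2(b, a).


Re = 13.3, Im = 16
arg = atan2(16, 13.3) = 50.2649 degrees

arg(z) = 50.2649 degrees


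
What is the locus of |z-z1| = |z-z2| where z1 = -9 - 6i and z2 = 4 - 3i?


Equal distances means the locus is the perpendicular bisector of z1 and z2.
Midpoint = ((-9+4)/2, (-6+(-3))/2) = (-2.5000, -4.5000)

Perpendicular bisector through (-2.5000, -4.5000)


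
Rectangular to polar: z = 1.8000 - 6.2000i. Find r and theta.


r = sqrt(3.24+38.44) = sqrt(41.68) = 6.4560
theta = atan2(-6.2, 1.8) = -73.8108 degrees

r = 6.4560, theta = -73.8108 degrees


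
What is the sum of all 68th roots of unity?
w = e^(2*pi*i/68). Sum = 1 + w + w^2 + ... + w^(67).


The sum of all 68th roots of unity is 0.
Geometric series: (1 - w^68)/(1 - w) = (1-1)/(1-w) = 0 since w^68 = 1, w ≠ 1.
Alternatively: coefficient of z^67 in z^68 - 1 is 0.

0


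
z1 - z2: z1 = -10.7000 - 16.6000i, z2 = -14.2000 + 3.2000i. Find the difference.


Real: -10.7 + 14.2 = 3.5
Imag: -16.6 - 3.2 = -19.8

3.5000 - 19.8000i


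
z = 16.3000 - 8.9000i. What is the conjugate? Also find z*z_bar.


z_bar = 16.3000 + 8.9000i
z*z_bar = 16.3^2 + (-8.9)^2 = 265.69 + 79.21 = 344.9

z_bar = 16.3000 + 8.9000i, z*z_bar = 344.9


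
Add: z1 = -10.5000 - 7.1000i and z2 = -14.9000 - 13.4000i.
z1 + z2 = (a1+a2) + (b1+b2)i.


Real: -10.5 - 14.9 = -25.4
Imag: -7.1 - 13.4 = -20.5

-25.4000 - 20.5000i


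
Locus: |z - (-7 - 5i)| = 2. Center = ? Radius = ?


|z - z0| = r is a circle with center z0 and radius r.
Center = (-7, -5), radius = 2

Circle with center (-7, -5) and radius 2


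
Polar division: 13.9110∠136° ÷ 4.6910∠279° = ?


r = 13.9110 / 4.6910 = 2.9655
theta = 136° - 279° = -143° = 217° (mod 360)

2.9655 cis(217°)


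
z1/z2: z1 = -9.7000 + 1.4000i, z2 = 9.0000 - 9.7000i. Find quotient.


Conjugate of z2 = 9.0000 + 9.7000i
Numerator: (-9.7000 + 1.4000i)(9.0000 + 9.7000i) = -100.8800 - 81.4900i
Denominator: 9^2 + (-9.7)^2 = 175.09
Result = (-100.8800 - 81.4900i)/175.09

-0.5762 - 0.4654i


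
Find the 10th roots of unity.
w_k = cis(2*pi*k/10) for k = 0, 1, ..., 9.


The 10th roots of unity are cis(360k/10°) for k=0..9
Angle step = 360/10 = 36°
Primitive root: cis(36°)
Primitive root = 0.8090 + 0.5878i

10 roots at angles: 0°, 36°, 72°, 108°, 144°, 180°, 216°, 252°, 288°, 324°


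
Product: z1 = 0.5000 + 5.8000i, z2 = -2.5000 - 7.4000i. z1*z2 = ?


Real = 0.5*(-2.5) - 5.8*(-7.4) = -1.25 - (-42.92) = 41.67
Imag = 0.5*(-7.4) - (2.5)*5.8 = -3.7 - (14.5) = -18.2

41.6700 - 18.2000i


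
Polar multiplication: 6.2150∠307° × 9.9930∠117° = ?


r = 6.2150 * 9.9930 = 62.1065
theta = 307° + 117° = 424° = 64° (mod 360)

62.1065 cis(64°)


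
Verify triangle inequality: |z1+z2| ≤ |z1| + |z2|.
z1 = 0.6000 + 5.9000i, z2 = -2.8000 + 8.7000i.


|z1| = sqrt(0.6^2 + 5.9^2) = sqrt(35.17) = 5.9304
|z2| = sqrt((-2.8)^2 + 8.7^2) = sqrt(83.53) = 9.1395
z1+z2 = -2.2000 + 14.6000i
|z1+z2| = sqrt(218) = 14.7648
|z1|+|z2| = 5.9304 + 9.1395 = 15.0699

|z1+z2| = 14.7648 ≤ |z1|+|z2| = 15.0699 (verified)


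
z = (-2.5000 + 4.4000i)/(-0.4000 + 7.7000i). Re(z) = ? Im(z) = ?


Multiply by conjugate: (-2.5000 + 4.4000i)(-0.4000 - 7.7000i) / ((-0.4)^2 + 7.7^2)
Numerator real = -2.5*(-0.4) + 4.4*7.7 = 34.88
Numerator imag = 4.4*(-0.4) - (-2.5)*7.7 = 17.49
Denominator = 59.45
Re(z) = 34.88/59.45 = 0.5867
Im(z) = 17.49/59.45 = 0.2942

Re(z) = 0.5867, Im(z) = 0.2942


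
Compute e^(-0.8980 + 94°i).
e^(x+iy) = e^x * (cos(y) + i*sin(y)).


e^-0.8980 = 0.4074
cos(94°) = -0.0698
sin(94°) = 0.9976
Real = 0.4074*(-0.0698) = -0.0284
Imag = 0.4074*0.9976 = 0.4064

-0.0284 + 0.4064i


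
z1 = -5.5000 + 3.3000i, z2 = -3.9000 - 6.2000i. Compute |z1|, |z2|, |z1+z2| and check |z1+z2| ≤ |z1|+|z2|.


|z1| = sqrt((-5.5)^2 + 3.3^2) = sqrt(41.14) = 6.4140
|z2| = sqrt((-3.9)^2 + (-6.2)^2) = sqrt(53.65) = 7.3246
z1+z2 = -9.4000 - 2.9000i
|z1+z2| = sqrt(96.77) = 9.8372
|z1|+|z2| = 6.4140 + 7.3246 = 13.7386

|z1+z2| = 9.8372 ≤ |z1|+|z2| = 13.7386 (verified)


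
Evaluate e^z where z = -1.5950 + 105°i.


e^-1.5950 = 0.2029
cos(105°) = -0.2588
sin(105°) = 0.9659
Real = 0.2029*(-0.2588) = -0.0525
Imag = 0.2029*0.9659 = 0.1960

-0.0525 + 0.1960i


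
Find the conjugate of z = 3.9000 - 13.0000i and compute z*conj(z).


z_bar = 3.9000 + 13.0000i
z*z_bar = 3.9^2 + (-13)^2 = 15.21 + 169 = 184.21

z_bar = 3.9000 + 13.0000i, z*z_bar = 184.21


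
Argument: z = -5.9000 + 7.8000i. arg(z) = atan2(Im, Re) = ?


Re = -5.9, Im = 7.8
arg = atan2(7.8, -5.9) = 127.1042 degrees

arg(z) = 127.1042 degrees


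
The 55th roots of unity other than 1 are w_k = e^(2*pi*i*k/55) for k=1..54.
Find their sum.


With w = e^(2*pi*i/55), all 55 of the 55th roots of unity w^0 = 1, w, ..., w^(54) sum to 0: 1 + w + ... + w^(54) = (1 - w^55)/(1 - w) = 0 since w^55 = 1, w ≠ 1.
Removing the root 1: w + w^2 + ... + w^(54) = 0 - 1 = -1

Sum = -1


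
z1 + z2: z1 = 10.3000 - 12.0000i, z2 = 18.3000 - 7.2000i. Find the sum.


Real: 10.3 + 18.3 = 28.6
Imag: -12 - 7.2 = -19.2

28.6000 - 19.2000i


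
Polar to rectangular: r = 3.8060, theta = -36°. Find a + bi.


a = 3.8060*cos(-36°) = 3.8060*0.809 = 3.0791
b = 3.8060*sin(-36°) = 3.8060*(-0.58779) = -2.2371

3.0791 - 2.2371i


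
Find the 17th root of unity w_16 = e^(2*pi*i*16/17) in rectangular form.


Angle = 360*16/17 = 338.8235°
a = cos(338.8235°) = 0.9325
b = sin(338.8235°) = -0.3612

0.9325 - 0.3612i
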